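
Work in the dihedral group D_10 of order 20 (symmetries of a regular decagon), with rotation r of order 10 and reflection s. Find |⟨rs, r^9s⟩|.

10

|⟨rs⟩| = 2 and |⟨r^9s⟩| = 2, so |H| is a multiple of lcm(2, 2) = 2 and divides |G| = 20.
Closing under the operation: H = {e, r^2, r^4, r^6, r^8, rs, r^3s, r^5s, r^7s, r^9s}, so |H| = 10.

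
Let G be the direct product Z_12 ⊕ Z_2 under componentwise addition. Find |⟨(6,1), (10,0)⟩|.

|⟨(6,1)⟩| = 2 and |⟨(10,0)⟩| = 6, so |H| is a multiple of lcm(2, 6) = 6 and divides |G| = 24.
Closing under the operation: H = {(0,0), (0,1), (2,0), (2,1), (4,0), (4,1), (6,0), (6,1), (8,0), (8,1), (10,0), (10,1)}, so |H| = 12.

12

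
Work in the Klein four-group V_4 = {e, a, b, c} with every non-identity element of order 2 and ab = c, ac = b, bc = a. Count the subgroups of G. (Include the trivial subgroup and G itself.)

5

|G| = 4, so by Lagrange every subgroup order divides 4. Divisors: 1, 2, 4.
Subgroups by order — order 1: 1; order 2: 3; order 4: 1.
Total: 1 + 3 + 1 = 5.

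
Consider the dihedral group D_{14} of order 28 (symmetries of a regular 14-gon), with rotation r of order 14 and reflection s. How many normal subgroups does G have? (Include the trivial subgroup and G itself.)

7

G has 28 subgroups. Checking conjugation-invariance by order — order 1: 1/1 normal; order 2: 1/15 normal; order 4: 0/7 normal; order 7: 1/1 normal; order 14: 3/3 normal; order 28: 1/1 normal.
Total normal subgroups: 7.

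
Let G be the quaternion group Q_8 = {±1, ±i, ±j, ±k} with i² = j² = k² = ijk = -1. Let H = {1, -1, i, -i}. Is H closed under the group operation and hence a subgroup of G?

Yes

|H| = 4 divides |G| = 8, consistent with Lagrange.
H contains the identity, every element's inverse is in H, and H is closed under ·: it is a subgroup.
In fact H = ⟨-i⟩.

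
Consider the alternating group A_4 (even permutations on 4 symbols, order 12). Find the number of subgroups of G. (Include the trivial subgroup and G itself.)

10

|G| = 12, so by Lagrange every subgroup order divides 12. Divisors: 1, 2, 3, 4, 6, 12.
Subgroups by order — order 1: 1; order 2: 3; order 3: 4; order 4: 1; order 6: 0; order 12: 1.
Total: 1 + 3 + 4 + 1 + 0 + 1 = 10.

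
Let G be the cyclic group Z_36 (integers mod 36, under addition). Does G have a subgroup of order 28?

28 does not divide |G| = 36, so by Lagrange no subgroup of order 28 exists.

No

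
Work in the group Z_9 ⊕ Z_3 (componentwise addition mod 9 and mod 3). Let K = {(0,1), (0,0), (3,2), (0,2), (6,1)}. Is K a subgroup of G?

No

|K| = 5 does not divide |G| = 27, so by Lagrange K is not a subgroup.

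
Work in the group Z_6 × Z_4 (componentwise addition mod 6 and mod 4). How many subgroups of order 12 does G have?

|G| = 24 and 12 | 24, so subgroups of order 12 are possible by Lagrange.
The subgroups of order 12 are: {(0,0), (0,1), (0,2), (0,3), (2,0), (2,1), (2,2), (2,3), (4,0), (4,1), (4,2), (4,3)}; {(0,0), (0,2), (1,0), (1,2), (2,0), (2,2), (3,0), (3,2), (4,0), (4,2), (5,0), (5,2)}; {(0,0), (0,2), (1,1), (1,3), (2,0), (2,2), (3,1), (3,3), (4,0), (4,2), (5,1), (5,3)}.
So G has 3 subgroups of order 12.

3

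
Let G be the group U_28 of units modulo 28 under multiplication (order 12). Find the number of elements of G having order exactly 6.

6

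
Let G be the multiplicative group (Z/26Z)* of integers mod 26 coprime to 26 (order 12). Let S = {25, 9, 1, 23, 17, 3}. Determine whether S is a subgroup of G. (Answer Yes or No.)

Yes

|S| = 6 divides |G| = 12, consistent with Lagrange.
S contains the identity, every element's inverse is in S, and S is closed under ·: it is a subgroup.
In fact S = ⟨17⟩.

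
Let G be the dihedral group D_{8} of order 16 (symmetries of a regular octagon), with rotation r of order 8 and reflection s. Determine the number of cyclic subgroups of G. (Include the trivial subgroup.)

12

A cyclic subgroup of order d is generated by each of its φ(d) elements of order d, so the cyclic subgroups of order d number (#elements of order d)/φ(d).
Cyclic subgroups by order — order 1: 1; order 2: 9; order 4: 1; order 8: 1.
Total: 12.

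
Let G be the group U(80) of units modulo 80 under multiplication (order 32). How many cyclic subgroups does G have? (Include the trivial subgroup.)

20

A cyclic subgroup of order d is generated by each of its φ(d) elements of order d, so the cyclic subgroups of order d number (#elements of order d)/φ(d).
Cyclic subgroups by order — order 1: 1; order 2: 7; order 4: 12.
Total: 20.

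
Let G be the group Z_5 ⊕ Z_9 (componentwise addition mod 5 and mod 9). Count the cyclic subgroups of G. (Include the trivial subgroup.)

6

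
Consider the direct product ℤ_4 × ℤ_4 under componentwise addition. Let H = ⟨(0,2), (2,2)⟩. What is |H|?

4

|⟨(0,2)⟩| = 2 and |⟨(2,2)⟩| = 2, so |H| is a multiple of lcm(2, 2) = 2 and divides |G| = 16.
Closing under the operation: H = {(0,0), (0,2), (2,0), (2,2)}, so |H| = 4.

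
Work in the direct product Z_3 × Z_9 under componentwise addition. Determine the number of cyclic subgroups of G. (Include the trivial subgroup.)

Group the elements of G by the cyclic subgroup they generate; each cyclic subgroup of order d accounts for φ(d) elements.
Cyclic subgroups by order — order 1: 1; order 3: 4; order 9: 3.
Total: 8.

8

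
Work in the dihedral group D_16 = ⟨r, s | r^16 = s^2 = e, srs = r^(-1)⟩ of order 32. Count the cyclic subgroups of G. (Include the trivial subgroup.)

21

A cyclic subgroup of order d is generated by each of its φ(d) elements of order d, so the cyclic subgroups of order d number (#elements of order d)/φ(d).
Cyclic subgroups by order — order 1: 1; order 2: 17; order 4: 1; order 8: 1; order 16: 1.
Total: 21.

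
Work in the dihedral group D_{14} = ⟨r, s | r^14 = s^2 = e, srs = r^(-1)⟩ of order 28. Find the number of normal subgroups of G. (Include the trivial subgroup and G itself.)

7

G has 28 subgroups. Checking conjugation-invariance by order — order 1: 1/1 normal; order 2: 1/15 normal; order 4: 0/7 normal; order 7: 1/1 normal; order 14: 3/3 normal; order 28: 1/1 normal.
Total normal subgroups: 7.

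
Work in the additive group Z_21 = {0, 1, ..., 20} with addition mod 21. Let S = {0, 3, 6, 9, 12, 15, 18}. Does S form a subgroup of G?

Yes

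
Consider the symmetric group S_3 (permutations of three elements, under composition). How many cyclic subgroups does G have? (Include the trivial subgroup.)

A cyclic subgroup of order d is generated by each of its φ(d) elements of order d, so the cyclic subgroups of order d number (#elements of order d)/φ(d).
Cyclic subgroups by order — order 1: 1; order 2: 3; order 3: 1.
Total: 5.

5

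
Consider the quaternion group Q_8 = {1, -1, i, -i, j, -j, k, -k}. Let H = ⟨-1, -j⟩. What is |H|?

|⟨-1⟩| = 2 and |⟨-j⟩| = 4, so |H| is a multiple of lcm(2, 4) = 4 and divides |G| = 8.
Closing under the operation: H = {1, -1, j, -j}, so |H| = 4.

4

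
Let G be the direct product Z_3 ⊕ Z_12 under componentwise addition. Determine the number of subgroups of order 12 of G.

|G| = 36 and 12 | 36, so subgroups of order 12 are possible by Lagrange.
The subgroups of order 12 are: {(0,0), (0,1), (0,2), (0,3), (0,4), (0,5), (0,6), (0,7), (0,8), (0,9), (0,10), (0,11)}; {(0,0), (0,3), (0,6), (0,9), (1,0), (1,3), (1,6), (1,9), (2,0), (2,3), (2,6), (2,9)}; {(0,0), (0,3), (0,6), (0,9), (1,1), (1,4), (1,7), (1,10), (2,2), (2,5), (2,8), (2,11)}; {(0,0), (0,3), (0,6), (0,9), (1,2), (1,5), (1,8), (1,11), (2,1), (2,4), (2,7), (2,10)}.
So G has 4 subgroups of order 12.

4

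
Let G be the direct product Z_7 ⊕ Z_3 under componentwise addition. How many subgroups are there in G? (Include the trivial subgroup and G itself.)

4

|G| = 21, so by Lagrange every subgroup order divides 21. Divisors: 1, 3, 7, 21.
Subgroups by order — order 1: 1; order 3: 1; order 7: 1; order 21: 1.
Total: 1 + 1 + 1 + 1 = 4.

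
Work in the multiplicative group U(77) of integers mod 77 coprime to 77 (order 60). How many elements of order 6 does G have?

The elements of order 6 are: 10, 12, 32, 45, 54, 65.
That's 6.

6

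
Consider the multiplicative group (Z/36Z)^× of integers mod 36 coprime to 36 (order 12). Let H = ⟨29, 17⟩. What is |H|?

6

|⟨29⟩| = 6 and |⟨17⟩| = 2, so |H| is a multiple of lcm(6, 2) = 6 and divides |G| = 12.
Closing under the operation: H = {1, 5, 13, 17, 25, 29}, so |H| = 6.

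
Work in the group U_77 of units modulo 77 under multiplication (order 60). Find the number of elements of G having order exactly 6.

The elements of order 6 are: 10, 12, 32, 45, 54, 65.
That's 6.

6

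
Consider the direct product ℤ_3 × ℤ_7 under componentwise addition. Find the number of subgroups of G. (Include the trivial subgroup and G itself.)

4

|G| = 21, so by Lagrange every subgroup order divides 21. Divisors: 1, 3, 7, 21.
Subgroups by order — order 1: 1; order 3: 1; order 7: 1; order 21: 1.
Total: 1 + 1 + 1 + 1 = 4.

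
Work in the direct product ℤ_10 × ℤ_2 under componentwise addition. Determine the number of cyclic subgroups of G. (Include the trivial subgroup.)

Group the elements of G by the cyclic subgroup they generate; each cyclic subgroup of order d accounts for φ(d) elements.
Cyclic subgroups by order — order 1: 1; order 2: 3; order 5: 1; order 10: 3.
Total: 8.

8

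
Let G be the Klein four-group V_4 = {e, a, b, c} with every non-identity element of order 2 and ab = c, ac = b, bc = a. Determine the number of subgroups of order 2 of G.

3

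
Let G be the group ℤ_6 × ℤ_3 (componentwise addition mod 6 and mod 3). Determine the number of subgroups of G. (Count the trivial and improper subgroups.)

|G| = 18, so by Lagrange every subgroup order divides 18. Divisors: 1, 2, 3, 6, 9, 18.
Subgroups by order — order 1: 1; order 2: 1; order 3: 4; order 6: 4; order 9: 1; order 18: 1.
Total: 1 + 1 + 4 + 4 + 1 + 1 = 12.

12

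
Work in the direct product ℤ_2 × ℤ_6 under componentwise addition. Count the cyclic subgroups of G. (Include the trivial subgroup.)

Each element a generates a cyclic subgroup ⟨a⟩; distinct elements may generate the same one (a cyclic group of order d has φ(d) generators).
Cyclic subgroups by order — order 1: 1; order 2: 3; order 3: 1; order 6: 3.
Total: 8.

8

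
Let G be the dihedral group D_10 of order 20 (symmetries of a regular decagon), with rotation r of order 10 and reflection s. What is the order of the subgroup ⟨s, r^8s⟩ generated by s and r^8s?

10

|⟨s⟩| = 2 and |⟨r^8s⟩| = 2, so |H| is a multiple of lcm(2, 2) = 2 and divides |G| = 20.
Closing under the operation: H = {e, r^2, r^4, r^6, r^8, s, r^2s, r^4s, r^6s, r^8s}, so |H| = 10.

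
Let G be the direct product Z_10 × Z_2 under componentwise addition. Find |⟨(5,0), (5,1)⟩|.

4

|⟨(5,0)⟩| = 2 and |⟨(5,1)⟩| = 2, so |H| is a multiple of lcm(2, 2) = 2 and divides |G| = 20.
Closing under the operation: H = {(0,0), (0,1), (5,0), (5,1)}, so |H| = 4.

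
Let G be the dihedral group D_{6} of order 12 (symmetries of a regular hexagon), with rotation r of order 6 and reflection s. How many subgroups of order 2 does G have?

7

|G| = 12 and 2 | 12, so subgroups of order 2 are possible by Lagrange.
The subgroups of order 2 are: {e, r^2s}; {e, r^3}; {e, r^3s}; {e, r^4s}; … (7 in all).
So G has 7 subgroups of order 2.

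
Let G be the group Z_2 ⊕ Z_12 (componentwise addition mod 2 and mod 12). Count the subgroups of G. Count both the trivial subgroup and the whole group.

16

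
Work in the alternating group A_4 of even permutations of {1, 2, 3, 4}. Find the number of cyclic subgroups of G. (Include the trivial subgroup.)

Group the elements of G by the cyclic subgroup they generate; each cyclic subgroup of order d accounts for φ(d) elements.
Cyclic subgroups by order — order 1: 1; order 2: 3; order 3: 4.
Total: 8.

8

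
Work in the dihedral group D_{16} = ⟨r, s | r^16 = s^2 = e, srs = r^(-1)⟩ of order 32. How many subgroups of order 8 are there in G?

5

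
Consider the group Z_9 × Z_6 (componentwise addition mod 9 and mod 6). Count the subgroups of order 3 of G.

4

|G| = 54 and 3 | 54, so subgroups of order 3 are possible by Lagrange.
The subgroups of order 3 are: {(0,0), (0,2), (0,4)}; {(0,0), (3,0), (6,0)}; {(0,0), (3,2), (6,4)}; {(0,0), (3,4), (6,2)}.
So G has 4 subgroups of order 3.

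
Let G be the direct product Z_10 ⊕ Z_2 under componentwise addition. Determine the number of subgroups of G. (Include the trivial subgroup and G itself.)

|G| = 20, so by Lagrange every subgroup order divides 20. Divisors: 1, 2, 4, 5, 10, 20.
Subgroups by order — order 1: 1; order 2: 3; order 4: 1; order 5: 1; order 10: 3; order 20: 1.
Total: 1 + 3 + 1 + 1 + 3 + 1 = 10.

10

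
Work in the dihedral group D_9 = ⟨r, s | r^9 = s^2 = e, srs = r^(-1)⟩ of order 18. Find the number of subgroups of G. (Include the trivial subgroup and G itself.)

16

|G| = 18, so by Lagrange every subgroup order divides 18. Divisors: 1, 2, 3, 6, 9, 18.
Subgroups by order — order 1: 1; order 2: 9; order 3: 1; order 6: 3; order 9: 1; order 18: 1.
Total: 1 + 9 + 1 + 3 + 1 + 1 = 16.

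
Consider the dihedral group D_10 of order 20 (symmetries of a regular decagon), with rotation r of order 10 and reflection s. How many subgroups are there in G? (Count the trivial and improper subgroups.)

|G| = 20, so by Lagrange every subgroup order divides 20. Divisors: 1, 2, 4, 5, 10, 20.
Subgroups by order — order 1: 1; order 2: 11; order 4: 5; order 5: 1; order 10: 3; order 20: 1.
Total: 1 + 11 + 5 + 1 + 3 + 1 = 22.

22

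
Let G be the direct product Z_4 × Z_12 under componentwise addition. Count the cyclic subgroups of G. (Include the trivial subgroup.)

20

Group the elements of G by the cyclic subgroup they generate; each cyclic subgroup of order d accounts for φ(d) elements.
Cyclic subgroups by order — order 1: 1; order 2: 3; order 3: 1; order 4: 6; order 6: 3; order 12: 6.
Total: 20.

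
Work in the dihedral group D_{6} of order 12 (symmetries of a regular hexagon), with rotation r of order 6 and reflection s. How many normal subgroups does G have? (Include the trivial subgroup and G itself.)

7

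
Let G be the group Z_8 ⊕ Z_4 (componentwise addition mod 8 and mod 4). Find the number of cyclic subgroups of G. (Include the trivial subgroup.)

A cyclic subgroup of order d is generated by each of its φ(d) elements of order d, so the cyclic subgroups of order d number (#elements of order d)/φ(d).
Cyclic subgroups by order — order 1: 1; order 2: 3; order 4: 6; order 8: 4.
Total: 14.

14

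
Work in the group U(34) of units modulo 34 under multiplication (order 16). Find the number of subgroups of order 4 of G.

|G| = 16 and 4 | 16, so subgroups of order 4 are possible by Lagrange.
The subgroups of order 4 are: {1, 13, 21, 33}.
So G has 1 subgroup of order 4.

1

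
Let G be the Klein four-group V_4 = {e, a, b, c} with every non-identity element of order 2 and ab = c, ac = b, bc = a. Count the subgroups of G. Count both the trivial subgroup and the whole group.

5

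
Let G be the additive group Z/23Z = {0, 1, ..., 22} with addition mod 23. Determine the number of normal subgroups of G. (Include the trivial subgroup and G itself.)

G is abelian, so every subgroup is normal.
G has 2 subgroups in total, hence 2 normal subgroups.

2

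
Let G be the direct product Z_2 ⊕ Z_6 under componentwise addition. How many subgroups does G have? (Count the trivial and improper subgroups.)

|G| = 12, so by Lagrange every subgroup order divides 12. Divisors: 1, 2, 3, 4, 6, 12.
Subgroups by order — order 1: 1; order 2: 3; order 3: 1; order 4: 1; order 6: 3; order 12: 1.
Total: 1 + 3 + 1 + 1 + 3 + 1 = 10.

10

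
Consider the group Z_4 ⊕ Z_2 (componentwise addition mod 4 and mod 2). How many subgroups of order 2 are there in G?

3

|G| = 8 and 2 | 8, so subgroups of order 2 are possible by Lagrange.
The subgroups of order 2 are: {(0,0), (0,1)}; {(0,0), (2,0)}; {(0,0), (2,1)}.
So G has 3 subgroups of order 2.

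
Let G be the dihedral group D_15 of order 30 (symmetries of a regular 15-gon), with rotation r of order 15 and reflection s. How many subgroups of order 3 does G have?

1

|G| = 30 and 3 | 30, so subgroups of order 3 are possible by Lagrange.
The subgroups of order 3 are: {e, r^5, r^10}.
So G has 1 subgroup of order 3.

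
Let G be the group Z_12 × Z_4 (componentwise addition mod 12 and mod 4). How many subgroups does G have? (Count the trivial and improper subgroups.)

30

|G| = 48, so by Lagrange every subgroup order divides 48. Divisors: 1, 2, 3, 4, 6, 8, 12, 16, 24, 48.
Subgroups by order — order 1: 1; order 2: 3; order 3: 1; order 4: 7; order 6: 3; order 8: 3; order 12: 7; order 16: 1; order 24: 3; order 48: 1.
Total: 1 + 3 + 1 + 7 + 3 + 3 + 7 + 1 + 3 + 1 = 30.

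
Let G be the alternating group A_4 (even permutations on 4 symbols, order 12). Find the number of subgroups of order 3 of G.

|G| = 12 and 3 | 12, so subgroups of order 3 are possible by Lagrange.
The subgroups of order 3 are: {e, (1 2 3), (1 3 2)}; {e, (1 2 4), (1 4 2)}; {e, (1 3 4), (1 4 3)}; {e, (2 3 4), (2 4 3)}.
So G has 4 subgroups of order 3.

4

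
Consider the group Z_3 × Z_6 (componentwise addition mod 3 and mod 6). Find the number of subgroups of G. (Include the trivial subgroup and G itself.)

12

|G| = 18, so by Lagrange every subgroup order divides 18. Divisors: 1, 2, 3, 6, 9, 18.
Subgroups by order — order 1: 1; order 2: 1; order 3: 4; order 6: 4; order 9: 1; order 18: 1.
Total: 1 + 1 + 4 + 4 + 1 + 1 = 12.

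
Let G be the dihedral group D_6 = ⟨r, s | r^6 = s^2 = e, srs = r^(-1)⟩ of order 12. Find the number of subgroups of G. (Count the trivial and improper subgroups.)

|G| = 12, so by Lagrange every subgroup order divides 12. Divisors: 1, 2, 3, 4, 6, 12.
Subgroups by order — order 1: 1; order 2: 7; order 3: 1; order 4: 3; order 6: 3; order 12: 1.
Total: 1 + 7 + 1 + 3 + 3 + 1 = 16.

16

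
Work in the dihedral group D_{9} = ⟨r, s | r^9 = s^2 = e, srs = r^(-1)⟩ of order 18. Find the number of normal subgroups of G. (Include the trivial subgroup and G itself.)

G has 16 subgroups. Checking conjugation-invariance by order — order 1: 1/1 normal; order 2: 0/9 normal; order 3: 1/1 normal; order 6: 0/3 normal; order 9: 1/1 normal; order 18: 1/1 normal.
Total normal subgroups: 4.

4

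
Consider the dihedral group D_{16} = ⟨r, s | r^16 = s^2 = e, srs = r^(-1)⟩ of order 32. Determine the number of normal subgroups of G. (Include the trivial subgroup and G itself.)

G has 36 subgroups. Checking conjugation-invariance by order — order 1: 1/1 normal; order 2: 1/17 normal; order 4: 1/9 normal; order 8: 1/5 normal; order 16: 3/3 normal; order 32: 1/1 normal.
Total normal subgroups: 8.

8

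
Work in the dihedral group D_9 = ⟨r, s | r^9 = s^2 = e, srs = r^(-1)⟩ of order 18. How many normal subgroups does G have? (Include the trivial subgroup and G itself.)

4

G has 16 subgroups. Checking conjugation-invariance by order — order 1: 1/1 normal; order 2: 0/9 normal; order 3: 1/1 normal; order 6: 0/3 normal; order 9: 1/1 normal; order 18: 1/1 normal.
Total normal subgroups: 4.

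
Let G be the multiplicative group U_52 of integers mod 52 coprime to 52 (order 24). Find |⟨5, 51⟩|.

8

|⟨5⟩| = 4 and |⟨51⟩| = 2, so |H| is a multiple of lcm(4, 2) = 4 and divides |G| = 24.
Closing under the operation: H = {1, 5, 21, 25, 27, 31, 47, 51}, so |H| = 8.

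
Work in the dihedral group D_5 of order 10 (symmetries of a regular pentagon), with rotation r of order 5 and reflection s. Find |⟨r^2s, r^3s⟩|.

10

|⟨r^2s⟩| = 2 and |⟨r^3s⟩| = 2, so |H| is a multiple of lcm(2, 2) = 2 and divides |G| = 10.
Closing {r^2s, r^3s} under the group operation gives all of G, so |H| = 10.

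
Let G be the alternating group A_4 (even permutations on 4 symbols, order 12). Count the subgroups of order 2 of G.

|G| = 12 and 2 | 12, so subgroups of order 2 are possible by Lagrange.
The subgroups of order 2 are: {e, (1 2)(3 4)}; {e, (1 3)(2 4)}; {e, (1 4)(2 3)}.
So G has 3 subgroups of order 2.

3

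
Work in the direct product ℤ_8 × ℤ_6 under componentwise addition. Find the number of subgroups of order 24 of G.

3

|G| = 48 and 24 | 48, so subgroups of order 24 are possible by Lagrange.
The subgroups of order 24 are: {(0,0), (0,1), (0,2), (0,3), (0,4), (0,5), (2,0), (2,1), (2,2), (2,3), (2,4), (2,5), (4,0), (4,1), (4,2), (4,3), (4,4), (4,5), (6,0), (6,1), (6,2), (6,3), (6,4), (6,5)}; {(0,0), (0,2), (0,4), (1,0), (1,2), (1,4), (2,0), (2,2), (2,4), (3,0), (3,2), (3,4), (4,0), (4,2), (4,4), (5,0), (5,2), (5,4), (6,0), (6,2), (6,4), (7,0), (7,2), (7,4)}; {(0,0), (0,2), (0,4), (1,1), (1,3), (1,5), (2,0), (2,2), (2,4), (3,1), (3,3), (3,5), (4,0), (4,2), (4,4), (5,1), (5,3), (5,5), (6,0), (6,2), (6,4), (7,1), (7,3), (7,5)}.
So G has 3 subgroups of order 24.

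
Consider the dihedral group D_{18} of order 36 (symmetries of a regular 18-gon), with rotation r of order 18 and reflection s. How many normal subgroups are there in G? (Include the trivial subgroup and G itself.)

G has 45 subgroups. Checking conjugation-invariance by order — order 1: 1/1 normal; order 2: 1/19 normal; order 3: 1/1 normal; order 4: 0/9 normal; order 6: 1/7 normal; order 9: 1/1 normal; order 12: 0/3 normal; order 18: 3/3 normal; order 36: 1/1 normal.
Total normal subgroups: 9.

9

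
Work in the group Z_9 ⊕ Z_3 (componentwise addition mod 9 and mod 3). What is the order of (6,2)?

3

The order of (6,2) in Z_9 × Z_3 is lcm(ord(6) in Z_9, ord(2) in Z_3).
ord(6) = 3 and ord(2) = 3, so |⟨(6,2)⟩| = lcm(3, 3) = 3.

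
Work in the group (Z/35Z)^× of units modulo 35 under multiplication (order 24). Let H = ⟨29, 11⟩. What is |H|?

6

|⟨29⟩| = 2 and |⟨11⟩| = 3, so |H| is a multiple of lcm(2, 3) = 6 and divides |G| = 24.
Closing under the operation: H = {1, 4, 9, 11, 16, 29}, so |H| = 6.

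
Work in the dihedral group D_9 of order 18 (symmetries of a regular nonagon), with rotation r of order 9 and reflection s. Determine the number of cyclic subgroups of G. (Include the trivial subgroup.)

12

A cyclic subgroup of order d is generated by each of its φ(d) elements of order d, so the cyclic subgroups of order d number (#elements of order d)/φ(d).
Cyclic subgroups by order — order 1: 1; order 2: 9; order 3: 1; order 9: 1.
Total: 12.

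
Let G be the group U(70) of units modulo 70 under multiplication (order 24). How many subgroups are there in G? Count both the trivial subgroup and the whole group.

16

|G| = 24, so by Lagrange every subgroup order divides 24. Divisors: 1, 2, 3, 4, 6, 8, 12, 24.
Subgroups by order — order 1: 1; order 2: 3; order 3: 1; order 4: 3; order 6: 3; order 8: 1; order 12: 3; order 24: 1.
Total: 1 + 3 + 1 + 3 + 3 + 1 + 3 + 1 = 16.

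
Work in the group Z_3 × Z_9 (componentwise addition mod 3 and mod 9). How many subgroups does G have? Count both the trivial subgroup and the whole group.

|G| = 27, so by Lagrange every subgroup order divides 27. Divisors: 1, 3, 9, 27.
Subgroups by order — order 1: 1; order 3: 4; order 9: 4; order 27: 1.
Total: 1 + 4 + 4 + 1 = 10.

10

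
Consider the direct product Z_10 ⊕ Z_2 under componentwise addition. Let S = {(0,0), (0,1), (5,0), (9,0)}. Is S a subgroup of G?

(9,0) ∈ S but its inverse (1,0) ∉ S, so S is not a subgroup.

No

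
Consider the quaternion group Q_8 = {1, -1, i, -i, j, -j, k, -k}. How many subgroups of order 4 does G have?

3

|G| = 8 and 4 | 8, so subgroups of order 4 are possible by Lagrange.
The subgroups of order 4 are: {1, -1, i, -i}; {1, -1, j, -j}; {1, -1, k, -k}.
So G has 3 subgroups of order 4.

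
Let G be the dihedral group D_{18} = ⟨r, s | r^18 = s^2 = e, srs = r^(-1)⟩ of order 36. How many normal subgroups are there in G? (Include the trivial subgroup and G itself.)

G has 45 subgroups. Checking conjugation-invariance by order — order 1: 1/1 normal; order 2: 1/19 normal; order 3: 1/1 normal; order 4: 0/9 normal; order 6: 1/7 normal; order 9: 1/1 normal; order 12: 0/3 normal; order 18: 3/3 normal; order 36: 1/1 normal.
Total normal subgroups: 9.

9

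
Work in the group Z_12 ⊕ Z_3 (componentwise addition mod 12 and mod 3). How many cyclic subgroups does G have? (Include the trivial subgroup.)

15

Each element a generates a cyclic subgroup ⟨a⟩; distinct elements may generate the same one (a cyclic group of order d has φ(d) generators).
Cyclic subgroups by order — order 1: 1; order 2: 1; order 3: 4; order 4: 1; order 6: 4; order 12: 4.
Total: 15.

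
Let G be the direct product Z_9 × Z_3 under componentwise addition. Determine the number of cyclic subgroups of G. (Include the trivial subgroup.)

8

A cyclic subgroup of order d is generated by each of its φ(d) elements of order d, so the cyclic subgroups of order d number (#elements of order d)/φ(d).
Cyclic subgroups by order — order 1: 1; order 3: 4; order 9: 3.
Total: 8.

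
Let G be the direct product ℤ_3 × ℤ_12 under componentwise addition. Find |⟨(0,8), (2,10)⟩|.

18

|⟨(0,8)⟩| = 3 and |⟨(2,10)⟩| = 6, so |H| is a multiple of lcm(3, 6) = 6 and divides |G| = 36.
Closing under the operation: H = {(0,0), (0,2), (0,4), (0,6), (0,8), (0,10), (1,0), (1,2), (1,4), (1,6), (1,8), (1,10), (2,0), (2,2), (2,4), (2,6), (2,8), (2,10)}, so |H| = 18.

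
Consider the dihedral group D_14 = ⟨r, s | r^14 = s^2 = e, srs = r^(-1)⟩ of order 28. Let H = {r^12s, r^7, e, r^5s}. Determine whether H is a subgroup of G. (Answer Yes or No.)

Yes

|H| = 4 divides |G| = 28, consistent with Lagrange.
H contains the identity, every element's inverse is in H, and H is closed under ·: it is a subgroup.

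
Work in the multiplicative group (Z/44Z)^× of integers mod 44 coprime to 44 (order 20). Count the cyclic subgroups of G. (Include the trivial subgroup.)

Group the elements of G by the cyclic subgroup they generate; each cyclic subgroup of order d accounts for φ(d) elements.
Cyclic subgroups by order — order 1: 1; order 2: 3; order 5: 1; order 10: 3.
Total: 8.

8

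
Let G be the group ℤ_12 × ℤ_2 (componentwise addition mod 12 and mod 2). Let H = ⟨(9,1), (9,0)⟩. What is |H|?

8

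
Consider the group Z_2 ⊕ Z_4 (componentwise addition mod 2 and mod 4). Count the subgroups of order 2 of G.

3

|G| = 8 and 2 | 8, so subgroups of order 2 are possible by Lagrange.
The subgroups of order 2 are: {(0,0), (0,2)}; {(0,0), (1,0)}; {(0,0), (1,2)}.
So G has 3 subgroups of order 2.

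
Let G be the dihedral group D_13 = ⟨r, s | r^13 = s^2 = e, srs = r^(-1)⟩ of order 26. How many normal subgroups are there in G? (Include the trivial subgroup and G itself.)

G has 16 subgroups. Checking conjugation-invariance by order — order 1: 1/1 normal; order 2: 0/13 normal; order 13: 1/1 normal; order 26: 1/1 normal.
Total normal subgroups: 3.

3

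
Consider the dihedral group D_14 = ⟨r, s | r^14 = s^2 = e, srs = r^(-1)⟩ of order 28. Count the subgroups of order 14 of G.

3

|G| = 28 and 14 | 28, so subgroups of order 14 are possible by Lagrange.
The subgroups of order 14 are: {e, r, r^2, r^3, r^4, r^5, r^6, r^7, r^8, r^9, r^10, r^11, r^12, r^13}; {e, r^2, r^4, r^6, r^8, r^10, r^12, s, r^2s, r^4s, r^6s, r^8s, r^10s, r^12s}; {e, r^2, r^4, r^6, r^8, r^10, r^12, rs, r^3s, r^5s, r^7s, r^9s, r^11s, r^13s}.
So G has 3 subgroups of order 14.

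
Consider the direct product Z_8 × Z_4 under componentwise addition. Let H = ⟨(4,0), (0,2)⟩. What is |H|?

|⟨(4,0)⟩| = 2 and |⟨(0,2)⟩| = 2, so |H| is a multiple of lcm(2, 2) = 2 and divides |G| = 32.
Closing under the operation: H = {(0,0), (0,2), (4,0), (4,2)}, so |H| = 4.

4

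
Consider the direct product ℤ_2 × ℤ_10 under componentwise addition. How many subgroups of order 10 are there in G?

|G| = 20 and 10 | 20, so subgroups of order 10 are possible by Lagrange.
The subgroups of order 10 are: {(0,0), (0,1), (0,2), (0,3), (0,4), (0,5), (0,6), (0,7), (0,8), (0,9)}; {(0,0), (0,2), (0,4), (0,6), (0,8), (1,0), (1,2), (1,4), (1,6), (1,8)}; {(0,0), (0,2), (0,4), (0,6), (0,8), (1,1), (1,3), (1,5), (1,7), (1,9)}.
So G has 3 subgroups of order 10.

3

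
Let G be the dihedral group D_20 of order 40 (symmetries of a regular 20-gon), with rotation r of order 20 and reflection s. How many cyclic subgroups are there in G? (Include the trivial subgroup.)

Each element a generates a cyclic subgroup ⟨a⟩; distinct elements may generate the same one (a cyclic group of order d has φ(d) generators).
Cyclic subgroups by order — order 1: 1; order 2: 21; order 4: 1; order 5: 1; order 10: 1; order 20: 1.
Total: 26.

26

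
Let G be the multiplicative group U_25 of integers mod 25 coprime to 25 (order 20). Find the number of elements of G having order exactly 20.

8

The elements of order 20 are: 2, 3, 8, 12, 13, 17, 22, 23.
That's 8.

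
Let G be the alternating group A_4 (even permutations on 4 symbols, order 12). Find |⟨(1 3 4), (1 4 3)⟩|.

|⟨(1 3 4)⟩| = 3 and |⟨(1 4 3)⟩| = 3, so |H| is a multiple of lcm(3, 3) = 3 and divides |G| = 12.
Closing under the operation: H = {e, (1 3 4), (1 4 3)}, so |H| = 3.

3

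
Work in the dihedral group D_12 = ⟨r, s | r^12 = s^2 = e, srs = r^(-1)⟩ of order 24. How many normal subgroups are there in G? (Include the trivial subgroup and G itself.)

9

G has 34 subgroups. Checking conjugation-invariance by order — order 1: 1/1 normal; order 2: 1/13 normal; order 3: 1/1 normal; order 4: 1/7 normal; order 6: 1/5 normal; order 8: 0/3 normal; order 12: 3/3 normal; order 24: 1/1 normal.
Total normal subgroups: 9.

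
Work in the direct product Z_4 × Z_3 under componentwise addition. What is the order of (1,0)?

4

The order of (1,0) in Z_4 × Z_3 is lcm(ord(1) in Z_4, ord(0) in Z_3).
ord(1) = 4 and ord(0) = 1, so |⟨(1,0)⟩| = lcm(4, 1) = 4.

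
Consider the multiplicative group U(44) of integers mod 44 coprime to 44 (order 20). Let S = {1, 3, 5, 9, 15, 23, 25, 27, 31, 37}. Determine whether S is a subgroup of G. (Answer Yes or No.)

Yes

|S| = 10 divides |G| = 20, consistent with Lagrange.
S contains the identity, every element's inverse is in S, and S is closed under ·: it is a subgroup.
In fact S = ⟨3⟩.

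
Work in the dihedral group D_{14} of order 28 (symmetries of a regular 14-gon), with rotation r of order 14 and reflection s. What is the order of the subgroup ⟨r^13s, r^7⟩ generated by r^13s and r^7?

|⟨r^13s⟩| = 2 and |⟨r^7⟩| = 2, so |H| is a multiple of lcm(2, 2) = 2 and divides |G| = 28.
Closing under the operation: H = {e, r^7, r^6s, r^13s}, so |H| = 4.

4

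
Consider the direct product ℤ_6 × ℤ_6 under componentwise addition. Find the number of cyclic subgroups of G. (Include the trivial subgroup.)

20

Each element a generates a cyclic subgroup ⟨a⟩; distinct elements may generate the same one (a cyclic group of order d has φ(d) generators).
Cyclic subgroups by order — order 1: 1; order 2: 3; order 3: 4; order 6: 12.
Total: 20.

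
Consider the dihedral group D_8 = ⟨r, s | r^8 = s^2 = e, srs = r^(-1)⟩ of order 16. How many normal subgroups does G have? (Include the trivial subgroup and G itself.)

7

G has 19 subgroups. Checking conjugation-invariance by order — order 1: 1/1 normal; order 2: 1/9 normal; order 4: 1/5 normal; order 8: 3/3 normal; order 16: 1/1 normal.
Total normal subgroups: 7.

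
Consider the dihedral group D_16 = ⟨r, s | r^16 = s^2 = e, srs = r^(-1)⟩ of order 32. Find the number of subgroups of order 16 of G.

|G| = 32 and 16 | 32, so subgroups of order 16 are possible by Lagrange.
The subgroups of order 16 are: {e, r, r^2, r^3, r^4, r^5, r^6, r^7, r^8, r^9, r^10, r^11, r^12, r^13, r^14, r^15}; {e, r^2, r^4, r^6, r^8, r^10, r^12, r^14, s, r^2s, r^4s, r^6s, r^8s, r^10s, r^12s, r^14s}; {e, r^2, r^4, r^6, r^8, r^10, r^12, r^14, rs, r^3s, r^5s, r^7s, r^9s, r^11s, r^13s, r^15s}.
So G has 3 subgroups of order 16.

3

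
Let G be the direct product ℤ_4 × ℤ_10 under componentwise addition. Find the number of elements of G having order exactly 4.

4

An element (a,b) has order lcm(ord(a), ord(b)); count pairs with lcm equal to 4.
Enumerating gives 4 such elements.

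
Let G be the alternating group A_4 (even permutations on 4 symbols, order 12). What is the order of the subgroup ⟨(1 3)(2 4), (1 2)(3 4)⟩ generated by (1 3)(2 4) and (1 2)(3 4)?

|⟨(1 3)(2 4)⟩| = 2 and |⟨(1 2)(3 4)⟩| = 2, so |H| is a multiple of lcm(2, 2) = 2 and divides |G| = 12.
Closing under the operation: H = {e, (1 2)(3 4), (1 3)(2 4), (1 4)(2 3)}, so |H| = 4.

4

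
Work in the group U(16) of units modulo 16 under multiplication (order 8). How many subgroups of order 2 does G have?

|G| = 8 and 2 | 8, so subgroups of order 2 are possible by Lagrange.
The subgroups of order 2 are: {1, 15}; {1, 7}; {1, 9}.
So G has 3 subgroups of order 2.

3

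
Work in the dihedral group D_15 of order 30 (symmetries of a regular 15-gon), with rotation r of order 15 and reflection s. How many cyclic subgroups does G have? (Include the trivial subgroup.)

19

Group the elements of G by the cyclic subgroup they generate; each cyclic subgroup of order d accounts for φ(d) elements.
Cyclic subgroups by order — order 1: 1; order 2: 15; order 3: 1; order 5: 1; order 15: 1.
Total: 19.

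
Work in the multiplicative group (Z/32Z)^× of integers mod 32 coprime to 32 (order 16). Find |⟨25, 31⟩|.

8

|⟨25⟩| = 4 and |⟨31⟩| = 2, so |H| is a multiple of lcm(4, 2) = 4 and divides |G| = 16.
Closing under the operation: H = {1, 7, 9, 15, 17, 23, 25, 31}, so |H| = 8.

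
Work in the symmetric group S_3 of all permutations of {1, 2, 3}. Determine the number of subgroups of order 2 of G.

|G| = 6 and 2 | 6, so subgroups of order 2 are possible by Lagrange.
The subgroups of order 2 are: {e, (1 2)}; {e, (1 3)}; {e, (2 3)}.
So G has 3 subgroups of order 2.

3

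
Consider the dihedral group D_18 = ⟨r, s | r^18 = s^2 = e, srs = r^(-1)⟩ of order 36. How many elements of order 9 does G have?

6

The elements of order 9 are: r^2, r^4, r^8, r^10, r^14, r^16.
That's 6.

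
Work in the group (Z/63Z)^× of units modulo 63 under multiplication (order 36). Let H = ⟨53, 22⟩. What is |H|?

|⟨53⟩| = 6 and |⟨22⟩| = 3, so |H| is a multiple of lcm(6, 3) = 6 and divides |G| = 36.
Closing under the operation: H = {1, 2, 4, 8, 11, 16, 22, 23, 25, 29, 32, 37, 43, 44, 46, 50, 53, 58}, so |H| = 18.

18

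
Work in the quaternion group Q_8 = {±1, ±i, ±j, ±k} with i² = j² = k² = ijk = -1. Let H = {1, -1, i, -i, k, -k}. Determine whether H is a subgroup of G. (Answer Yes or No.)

No

|H| = 6 does not divide |G| = 8, so by Lagrange H is not a subgroup.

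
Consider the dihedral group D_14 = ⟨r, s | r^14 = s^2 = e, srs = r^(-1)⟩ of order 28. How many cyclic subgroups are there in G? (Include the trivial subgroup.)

A cyclic subgroup of order d is generated by each of its φ(d) elements of order d, so the cyclic subgroups of order d number (#elements of order d)/φ(d).
Cyclic subgroups by order — order 1: 1; order 2: 15; order 7: 1; order 14: 1.
Total: 18.

18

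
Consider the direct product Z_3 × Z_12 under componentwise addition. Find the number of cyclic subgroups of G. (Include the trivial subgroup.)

Group the elements of G by the cyclic subgroup they generate; each cyclic subgroup of order d accounts for φ(d) elements.
Cyclic subgroups by order — order 1: 1; order 2: 1; order 3: 4; order 4: 1; order 6: 4; order 12: 4.
Total: 15.

15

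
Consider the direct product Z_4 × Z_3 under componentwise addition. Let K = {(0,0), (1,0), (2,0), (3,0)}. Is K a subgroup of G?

Yes

|K| = 4 divides |G| = 12, consistent with Lagrange.
K contains the identity, every element's inverse is in K, and K is closed under +: it is a subgroup.
In fact K = ⟨(1,0)⟩.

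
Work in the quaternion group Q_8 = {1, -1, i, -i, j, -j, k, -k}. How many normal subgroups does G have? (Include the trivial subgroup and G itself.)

G has 6 subgroups. Checking conjugation-invariance by order — order 1: 1/1 normal; order 2: 1/1 normal; order 4: 3/3 normal; order 8: 1/1 normal.
Total normal subgroups: 6.

6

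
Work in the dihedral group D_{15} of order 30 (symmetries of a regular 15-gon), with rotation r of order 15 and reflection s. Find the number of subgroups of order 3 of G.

1

|G| = 30 and 3 | 30, so subgroups of order 3 are possible by Lagrange.
The subgroups of order 3 are: {e, r^5, r^10}.
So G has 1 subgroup of order 3.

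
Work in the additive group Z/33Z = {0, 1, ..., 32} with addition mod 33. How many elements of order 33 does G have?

20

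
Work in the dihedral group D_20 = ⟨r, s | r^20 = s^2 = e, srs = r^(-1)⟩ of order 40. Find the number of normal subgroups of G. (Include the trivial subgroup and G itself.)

9

G has 48 subgroups. Checking conjugation-invariance by order — order 1: 1/1 normal; order 2: 1/21 normal; order 4: 1/11 normal; order 5: 1/1 normal; order 8: 0/5 normal; order 10: 1/5 normal; order 20: 3/3 normal; order 40: 1/1 normal.
Total normal subgroups: 9.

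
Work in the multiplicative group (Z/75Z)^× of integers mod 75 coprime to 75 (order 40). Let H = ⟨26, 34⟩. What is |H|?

|⟨26⟩| = 2 and |⟨34⟩| = 10, so |H| is a multiple of lcm(2, 10) = 10 and divides |G| = 40.
Closing under the operation: H = {1, 4, 11, 14, 16, 19, 26, 29, 31, 34, 41, 44, 46, 49, 56, 59, 61, 64, 71, 74}, so |H| = 20.

20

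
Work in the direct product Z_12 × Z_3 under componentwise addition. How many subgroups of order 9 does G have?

1

|G| = 36 and 9 | 36, so subgroups of order 9 are possible by Lagrange.
The subgroups of order 9 are: {(0,0), (0,1), (0,2), (4,0), (4,1), (4,2), (8,0), (8,1), (8,2)}.
So G has 1 subgroup of order 9.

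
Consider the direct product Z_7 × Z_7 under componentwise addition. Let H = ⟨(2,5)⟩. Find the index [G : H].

7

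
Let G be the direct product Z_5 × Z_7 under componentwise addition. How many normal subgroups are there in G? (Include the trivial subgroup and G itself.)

4

G is abelian, so every subgroup is normal.
G has 4 subgroups in total, hence 4 normal subgroups.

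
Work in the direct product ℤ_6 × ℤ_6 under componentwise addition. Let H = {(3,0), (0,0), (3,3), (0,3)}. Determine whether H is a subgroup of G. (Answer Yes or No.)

Yes

|H| = 4 divides |G| = 36, consistent with Lagrange.
H contains the identity, every element's inverse is in H, and H is closed under +: it is a subgroup.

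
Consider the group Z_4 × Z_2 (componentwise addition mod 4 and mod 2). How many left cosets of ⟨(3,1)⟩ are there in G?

2

|⟨(3,1)⟩| = 4 and |G| = 8.
By Lagrange, [G : H] = |G|/|H| = 8/4 = 2.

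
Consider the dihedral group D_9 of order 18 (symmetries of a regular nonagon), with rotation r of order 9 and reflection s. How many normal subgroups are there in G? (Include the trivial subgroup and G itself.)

4

G has 16 subgroups. Checking conjugation-invariance by order — order 1: 1/1 normal; order 2: 0/9 normal; order 3: 1/1 normal; order 6: 0/3 normal; order 9: 1/1 normal; order 18: 1/1 normal.
Total normal subgroups: 4.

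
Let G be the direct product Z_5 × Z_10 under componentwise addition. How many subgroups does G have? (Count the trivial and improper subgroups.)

16

|G| = 50, so by Lagrange every subgroup order divides 50. Divisors: 1, 2, 5, 10, 25, 50.
Subgroups by order — order 1: 1; order 2: 1; order 5: 6; order 10: 6; order 25: 1; order 50: 1.
Total: 1 + 1 + 6 + 6 + 1 + 1 = 16.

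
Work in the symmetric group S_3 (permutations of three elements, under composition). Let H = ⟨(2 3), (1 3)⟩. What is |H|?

6

|⟨(2 3)⟩| = 2 and |⟨(1 3)⟩| = 2, so |H| is a multiple of lcm(2, 2) = 2 and divides |G| = 6.
Closing {(2 3), (1 3)} under the group operation gives all of G, so |H| = 6.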